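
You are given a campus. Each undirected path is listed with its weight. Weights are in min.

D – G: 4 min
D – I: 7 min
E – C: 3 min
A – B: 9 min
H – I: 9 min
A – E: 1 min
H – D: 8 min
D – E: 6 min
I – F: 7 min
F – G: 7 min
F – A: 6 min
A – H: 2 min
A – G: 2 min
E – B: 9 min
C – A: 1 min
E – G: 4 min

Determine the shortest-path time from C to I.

Running Dijkstra from C:
C: 0
A: 1  (via C)
E: 2  (via A)
G: 3  (via A)
H: 3  (via A)
D: 7  (via G)
F: 7  (via A)
B: 10  (via A)
I: 12  (via H)
Shortest route: C → A → H → I = 12 min.

12 min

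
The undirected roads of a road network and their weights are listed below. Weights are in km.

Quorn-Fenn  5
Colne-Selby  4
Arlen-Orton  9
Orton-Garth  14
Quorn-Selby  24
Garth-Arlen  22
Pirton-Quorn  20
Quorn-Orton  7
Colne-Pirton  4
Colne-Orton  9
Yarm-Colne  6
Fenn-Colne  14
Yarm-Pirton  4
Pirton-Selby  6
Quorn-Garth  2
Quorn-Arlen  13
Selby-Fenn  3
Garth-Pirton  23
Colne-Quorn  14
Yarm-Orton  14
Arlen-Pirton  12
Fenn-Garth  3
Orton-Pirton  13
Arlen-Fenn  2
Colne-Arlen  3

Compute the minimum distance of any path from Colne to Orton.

9 km

Enumerating some paths:
Colne - Arlen - Orton: 3+9 = 12
Colne - Orton: 9 = 9
Colne - Pirton - Orton: 4+13 = 17
Cheapest is Colne - Orton at 9 km.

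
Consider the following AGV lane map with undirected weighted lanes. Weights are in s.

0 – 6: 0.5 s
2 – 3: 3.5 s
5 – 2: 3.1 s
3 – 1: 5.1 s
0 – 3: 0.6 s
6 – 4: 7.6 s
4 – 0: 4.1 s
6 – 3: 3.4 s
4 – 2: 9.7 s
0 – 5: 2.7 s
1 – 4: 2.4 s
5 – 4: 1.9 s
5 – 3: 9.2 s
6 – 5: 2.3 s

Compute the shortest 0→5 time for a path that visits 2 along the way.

Shortest 0→2: 0–3–2 = 4.1
Best 2 to 5: 2–5 costing 3.1
Total via 2: 4.1 + 3.1 = 7.2 s.

7.2 s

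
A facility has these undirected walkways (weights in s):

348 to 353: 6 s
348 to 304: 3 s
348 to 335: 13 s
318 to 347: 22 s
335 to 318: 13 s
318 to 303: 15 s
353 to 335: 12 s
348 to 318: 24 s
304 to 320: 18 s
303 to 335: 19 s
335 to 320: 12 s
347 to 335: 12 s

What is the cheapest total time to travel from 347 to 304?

Shortest distances from 347:
347: 0
335: 12  (via 347)
318: 22  (via 347)
353: 24  (via 335)
320: 24  (via 335)
348: 25  (via 335)
304: 28  (via 348)
Shortest route: 347–335–348–304 = 28 s.

28 s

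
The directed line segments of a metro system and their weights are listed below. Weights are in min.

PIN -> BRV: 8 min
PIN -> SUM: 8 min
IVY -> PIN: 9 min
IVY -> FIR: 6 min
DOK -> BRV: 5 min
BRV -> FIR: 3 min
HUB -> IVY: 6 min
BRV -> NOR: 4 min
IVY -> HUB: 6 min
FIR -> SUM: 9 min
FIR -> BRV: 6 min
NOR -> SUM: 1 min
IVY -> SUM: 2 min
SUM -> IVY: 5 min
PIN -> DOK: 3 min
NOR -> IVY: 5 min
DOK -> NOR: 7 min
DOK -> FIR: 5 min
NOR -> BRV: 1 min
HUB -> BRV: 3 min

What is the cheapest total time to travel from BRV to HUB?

15 min

Candidate routes:
BRV - NOR - IVY - HUB: 4+5+6 = 15
BRV - FIR - SUM - IVY - HUB: 3+9+5+6 = 23
BRV - NOR - SUM - IVY - HUB: 4+1+5+6 = 16
Cheapest is BRV - NOR - IVY - HUB at 15 min.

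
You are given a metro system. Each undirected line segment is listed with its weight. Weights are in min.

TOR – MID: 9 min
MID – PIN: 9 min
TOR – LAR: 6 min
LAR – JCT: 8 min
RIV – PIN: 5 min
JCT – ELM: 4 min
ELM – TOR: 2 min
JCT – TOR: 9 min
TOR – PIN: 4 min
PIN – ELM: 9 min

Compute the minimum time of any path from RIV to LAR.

15 min

Shortest distances from RIV:
RIV: 0
PIN: 5  (via RIV)
TOR: 9  (via PIN)
ELM: 11  (via TOR)
MID: 14  (via PIN)
LAR: 15  (via TOR)
Shortest route: RIV → PIN → TOR → LAR = 15 min.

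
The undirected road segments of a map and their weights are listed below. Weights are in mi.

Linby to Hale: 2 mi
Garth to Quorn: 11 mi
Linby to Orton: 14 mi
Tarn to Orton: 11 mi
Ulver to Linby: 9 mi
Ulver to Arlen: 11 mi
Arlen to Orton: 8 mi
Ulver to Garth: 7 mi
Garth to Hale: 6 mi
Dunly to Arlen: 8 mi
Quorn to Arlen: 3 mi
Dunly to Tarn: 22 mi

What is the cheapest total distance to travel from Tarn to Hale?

27 mi

Running Dijkstra from Tarn:
Tarn: 0
Orton: 11  (via Tarn)
Arlen: 19  (via Orton)
Quorn: 22  (via Arlen)
Dunly: 22  (via Tarn)
Linby: 25  (via Orton)
Hale: 27  (via Linby)
Shortest route: Tarn → Orton → Linby → Hale = 27 mi.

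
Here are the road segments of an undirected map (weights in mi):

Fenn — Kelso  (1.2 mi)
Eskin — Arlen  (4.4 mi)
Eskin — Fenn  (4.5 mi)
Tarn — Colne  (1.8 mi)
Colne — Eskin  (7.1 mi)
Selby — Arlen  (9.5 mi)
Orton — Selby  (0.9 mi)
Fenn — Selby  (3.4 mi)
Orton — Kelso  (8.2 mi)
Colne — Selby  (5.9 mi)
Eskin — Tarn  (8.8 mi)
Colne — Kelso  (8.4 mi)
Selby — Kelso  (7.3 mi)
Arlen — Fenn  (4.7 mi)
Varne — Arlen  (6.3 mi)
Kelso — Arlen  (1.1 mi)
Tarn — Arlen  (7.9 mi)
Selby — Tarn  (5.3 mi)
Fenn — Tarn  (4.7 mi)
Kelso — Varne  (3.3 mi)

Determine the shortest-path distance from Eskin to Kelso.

Enumerating some paths:
Eskin - Fenn - Kelso: 4.5+1.2 = 5.7
Eskin - Arlen - Fenn - Kelso: 4.4+4.7+1.2 = 10.3
Eskin - Arlen - Kelso: 4.4+1.1 = 5.5
Eskin - Fenn - Arlen - Kelso: 4.5+4.7+1.1 = 10.3
The minimum is 5.5 mi via Eskin - Arlen - Kelso.

5.5 mi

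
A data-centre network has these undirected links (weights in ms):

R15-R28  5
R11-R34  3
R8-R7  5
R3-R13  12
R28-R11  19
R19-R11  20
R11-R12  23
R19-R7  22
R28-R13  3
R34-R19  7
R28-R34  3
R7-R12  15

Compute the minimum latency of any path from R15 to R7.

Running Dijkstra from R15:
R15: 0
R28: 5  (via R15)
R13: 8  (via R28)
R34: 8  (via R28)
R11: 11  (via R34)
R19: 15  (via R34)
R3: 20  (via R13)
R12: 34  (via R11)
R7: 37  (via R19)
Shortest route: R15–R28–R34–R19–R7 = 37 ms.

37 ms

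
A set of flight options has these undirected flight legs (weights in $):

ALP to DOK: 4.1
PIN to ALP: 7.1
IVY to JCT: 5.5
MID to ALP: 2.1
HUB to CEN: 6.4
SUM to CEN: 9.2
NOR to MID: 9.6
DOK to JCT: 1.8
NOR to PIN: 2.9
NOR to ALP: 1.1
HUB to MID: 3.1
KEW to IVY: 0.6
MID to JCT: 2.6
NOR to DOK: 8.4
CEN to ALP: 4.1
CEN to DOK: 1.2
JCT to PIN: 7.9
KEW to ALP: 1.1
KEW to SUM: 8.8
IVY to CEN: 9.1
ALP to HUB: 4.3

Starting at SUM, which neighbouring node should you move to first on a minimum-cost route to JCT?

Compare a few routes:
SUM–KEW–ALP–DOK–JCT: 8.8+1.1+4.1+1.8 = 15.8
SUM–KEW–IVY–JCT: 8.8+0.6+5.5 = 14.9
SUM–CEN–DOK–JCT: 9.2+1.2+1.8 = 12.2
SUM–KEW–ALP–MID–JCT: 8.8+1.1+2.1+2.6 = 14.6
The minimum is $12.2 via SUM–CEN–DOK–JCT.
So from SUM the first move is to CEN.

CEN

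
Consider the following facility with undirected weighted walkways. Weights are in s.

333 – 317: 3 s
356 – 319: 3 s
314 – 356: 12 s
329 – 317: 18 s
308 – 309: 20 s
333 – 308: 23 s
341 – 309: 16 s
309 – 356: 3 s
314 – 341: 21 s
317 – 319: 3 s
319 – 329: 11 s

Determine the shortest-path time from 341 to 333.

28 s

Running Dijkstra from 341:
341: 0
309: 16  (via 341)
356: 19  (via 309)
314: 21  (via 341)
319: 22  (via 356)
317: 25  (via 319)
333: 28  (via 317)
Shortest route: 341–309–356–319–317–333 = 28 s.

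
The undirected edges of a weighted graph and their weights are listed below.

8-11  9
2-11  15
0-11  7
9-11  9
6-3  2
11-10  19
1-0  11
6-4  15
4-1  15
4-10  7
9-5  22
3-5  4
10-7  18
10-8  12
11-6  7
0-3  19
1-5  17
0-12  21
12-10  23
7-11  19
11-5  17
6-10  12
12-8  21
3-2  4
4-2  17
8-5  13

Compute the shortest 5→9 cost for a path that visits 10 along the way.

46

Best 5 to 10: 5 → 3 → 6 → 10 costing 18
Shortest 10→9: 10 → 11 → 9 = 28
Total via 10: 18 + 28 = 46.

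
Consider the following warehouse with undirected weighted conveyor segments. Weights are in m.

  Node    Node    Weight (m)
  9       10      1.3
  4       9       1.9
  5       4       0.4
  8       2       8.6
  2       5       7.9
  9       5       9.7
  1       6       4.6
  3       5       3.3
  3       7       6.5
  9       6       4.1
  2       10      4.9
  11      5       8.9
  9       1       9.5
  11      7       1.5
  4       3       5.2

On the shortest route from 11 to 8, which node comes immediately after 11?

5

Compare a few routes:
11 - 7 - 3 - 5 - 4 - 9 - 10 - 2 - 8: 1.5+6.5+3.3+0.4+1.9+1.3+4.9+8.6 = 28.4
11 - 7 - 3 - 5 - 2 - 8: 1.5+6.5+3.3+7.9+8.6 = 27.8
11 - 5 - 2 - 8: 8.9+7.9+8.6 = 25.4
11 - 5 - 4 - 9 - 10 - 2 - 8: 8.9+0.4+1.9+1.3+4.9+8.6 = 26
Cheapest is 11 - 5 - 2 - 8 at 25.4 m.
So from 11 the first move is to 5.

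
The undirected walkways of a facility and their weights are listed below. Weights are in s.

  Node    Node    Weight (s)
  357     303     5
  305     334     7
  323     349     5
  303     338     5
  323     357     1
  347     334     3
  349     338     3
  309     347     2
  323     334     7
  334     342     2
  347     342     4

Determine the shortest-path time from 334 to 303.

Running Dijkstra from 334:
334: 0
342: 2  (via 334)
347: 3  (via 334)
309: 5  (via 347)
323: 7  (via 334)
305: 7  (via 334)
357: 8  (via 323)
349: 12  (via 323)
303: 13  (via 357)
Shortest route: 334–323–357–303 = 13 s.

13 s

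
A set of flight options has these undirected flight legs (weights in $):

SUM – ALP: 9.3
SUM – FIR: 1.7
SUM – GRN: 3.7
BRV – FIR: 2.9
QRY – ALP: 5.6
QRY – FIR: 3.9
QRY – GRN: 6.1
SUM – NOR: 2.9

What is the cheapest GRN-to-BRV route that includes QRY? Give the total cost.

$12.9

Shortest GRN→QRY: GRN–QRY = 6.1
Best QRY to BRV: QRY–FIR–BRV costing 6.8
Total via QRY: 6.1 + 6.8 = $12.9.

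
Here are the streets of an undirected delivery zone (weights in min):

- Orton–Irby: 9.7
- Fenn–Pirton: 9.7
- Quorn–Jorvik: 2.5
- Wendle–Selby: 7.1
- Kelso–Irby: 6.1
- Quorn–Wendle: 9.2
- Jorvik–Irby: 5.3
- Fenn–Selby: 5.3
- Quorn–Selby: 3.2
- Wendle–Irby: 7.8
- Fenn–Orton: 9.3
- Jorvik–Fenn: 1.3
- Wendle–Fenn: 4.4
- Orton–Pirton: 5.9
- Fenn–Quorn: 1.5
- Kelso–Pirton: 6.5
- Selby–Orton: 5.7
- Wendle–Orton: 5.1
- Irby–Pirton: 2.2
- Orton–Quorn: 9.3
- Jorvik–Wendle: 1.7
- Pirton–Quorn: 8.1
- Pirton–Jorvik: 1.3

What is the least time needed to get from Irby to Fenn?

Enumerating some paths:
Irby → Jorvik → Fenn: 5.3+1.3 = 6.6
Irby → Pirton → Jorvik → Fenn: 2.2+1.3+1.3 = 4.8
Irby → Pirton → Jorvik → Quorn → Fenn: 2.2+1.3+2.5+1.5 = 7.5
Cheapest is Irby → Pirton → Jorvik → Fenn at 4.8 min.

4.8 min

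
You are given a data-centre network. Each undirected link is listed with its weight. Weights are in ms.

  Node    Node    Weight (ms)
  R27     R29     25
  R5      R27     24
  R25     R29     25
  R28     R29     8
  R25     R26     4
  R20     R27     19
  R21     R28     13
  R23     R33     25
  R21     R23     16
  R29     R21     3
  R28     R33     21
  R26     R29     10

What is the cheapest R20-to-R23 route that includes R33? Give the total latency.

Shortest R20→R33: R20–R27–R29–R28–R33 = 73
Best R33 to R23: R33–R23 costing 25
Total via R33: 73 + 25 = 98 ms.

98 ms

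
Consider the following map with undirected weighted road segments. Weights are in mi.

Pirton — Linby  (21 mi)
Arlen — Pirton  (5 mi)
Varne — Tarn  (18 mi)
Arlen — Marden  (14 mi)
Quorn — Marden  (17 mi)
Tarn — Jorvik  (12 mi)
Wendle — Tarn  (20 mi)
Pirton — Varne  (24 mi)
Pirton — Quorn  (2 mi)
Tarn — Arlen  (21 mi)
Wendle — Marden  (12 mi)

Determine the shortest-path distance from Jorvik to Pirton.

Shortest distances from Jorvik:
Jorvik: 0
Tarn: 12  (via Jorvik)
Varne: 30  (via Tarn)
Wendle: 32  (via Tarn)
Arlen: 33  (via Tarn)
Pirton: 38  (via Arlen)
Shortest route: Jorvik → Tarn → Arlen → Pirton = 38 mi.

38 mi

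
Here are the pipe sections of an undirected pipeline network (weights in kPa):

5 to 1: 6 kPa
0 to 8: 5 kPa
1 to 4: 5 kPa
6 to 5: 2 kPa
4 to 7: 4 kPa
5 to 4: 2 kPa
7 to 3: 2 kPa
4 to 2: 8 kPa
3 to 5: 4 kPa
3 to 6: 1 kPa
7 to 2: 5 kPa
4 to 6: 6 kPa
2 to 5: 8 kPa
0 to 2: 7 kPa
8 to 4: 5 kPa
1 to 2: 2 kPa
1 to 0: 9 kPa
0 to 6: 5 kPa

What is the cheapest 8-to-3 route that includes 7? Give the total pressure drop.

Best 8 to 7: 8–4–7 costing 9
Best 7 to 3: 7–3 costing 2
Total via 7: 9 + 2 = 11 kPa.

11 kPa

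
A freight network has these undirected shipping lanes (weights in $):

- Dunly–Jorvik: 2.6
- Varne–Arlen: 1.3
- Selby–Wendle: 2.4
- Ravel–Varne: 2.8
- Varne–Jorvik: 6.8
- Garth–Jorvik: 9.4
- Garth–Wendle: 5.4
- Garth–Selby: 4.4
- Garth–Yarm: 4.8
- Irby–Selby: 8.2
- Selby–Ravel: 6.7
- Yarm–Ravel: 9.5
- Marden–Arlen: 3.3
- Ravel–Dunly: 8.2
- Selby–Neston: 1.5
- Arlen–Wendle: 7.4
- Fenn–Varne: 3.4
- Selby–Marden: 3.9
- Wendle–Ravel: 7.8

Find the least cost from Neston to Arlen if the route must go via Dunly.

Best Neston to Dunly: Neston–Selby–Ravel–Dunly costing 16.4
Best Dunly to Arlen: Dunly–Jorvik–Varne–Arlen costing 10.7
Total via Dunly: 16.4 + 10.7 = $27.1.

$27.1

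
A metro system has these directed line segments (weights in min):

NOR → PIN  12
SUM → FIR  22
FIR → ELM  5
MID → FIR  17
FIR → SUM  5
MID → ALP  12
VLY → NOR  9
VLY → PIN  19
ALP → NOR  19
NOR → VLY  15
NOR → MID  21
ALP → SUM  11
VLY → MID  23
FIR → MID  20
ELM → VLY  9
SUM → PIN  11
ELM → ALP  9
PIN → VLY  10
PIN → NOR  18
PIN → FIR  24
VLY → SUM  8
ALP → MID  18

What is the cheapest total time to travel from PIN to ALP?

38 min

Settle nodes by increasing distance from PIN:
PIN: 0
VLY: 10  (via PIN)
NOR: 18  (via PIN)
SUM: 18  (via VLY)
FIR: 24  (via PIN)
ELM: 29  (via FIR)
MID: 33  (via VLY)
ALP: 38  (via ELM)
Shortest route: PIN–FIR–ELM–ALP = 38 min.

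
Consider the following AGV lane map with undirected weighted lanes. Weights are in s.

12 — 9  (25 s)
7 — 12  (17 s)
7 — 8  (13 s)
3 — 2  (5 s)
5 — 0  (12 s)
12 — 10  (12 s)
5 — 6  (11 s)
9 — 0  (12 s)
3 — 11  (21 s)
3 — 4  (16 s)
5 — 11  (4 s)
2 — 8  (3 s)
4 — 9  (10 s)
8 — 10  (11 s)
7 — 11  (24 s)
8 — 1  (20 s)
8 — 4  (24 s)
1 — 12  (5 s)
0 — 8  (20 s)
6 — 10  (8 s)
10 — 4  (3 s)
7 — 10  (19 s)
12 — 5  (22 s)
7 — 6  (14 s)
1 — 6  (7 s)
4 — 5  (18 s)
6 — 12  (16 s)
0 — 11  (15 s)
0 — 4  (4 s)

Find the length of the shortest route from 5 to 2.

30 s

Candidate routes:
5 - 11 - 3 - 2: 4+21+5 = 30
5 - 0 - 4 - 10 - 8 - 2: 12+4+3+11+3 = 33
The minimum is 30 s via 5 - 11 - 3 - 2.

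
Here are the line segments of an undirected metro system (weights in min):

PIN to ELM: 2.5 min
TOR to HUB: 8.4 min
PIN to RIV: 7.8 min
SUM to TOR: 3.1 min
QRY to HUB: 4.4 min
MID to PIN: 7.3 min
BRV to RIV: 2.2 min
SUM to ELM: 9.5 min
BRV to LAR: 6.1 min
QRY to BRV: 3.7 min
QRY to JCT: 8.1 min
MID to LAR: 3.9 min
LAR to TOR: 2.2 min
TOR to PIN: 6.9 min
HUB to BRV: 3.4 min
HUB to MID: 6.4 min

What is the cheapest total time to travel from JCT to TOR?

20.1 min

Settle nodes by increasing distance from JCT:
JCT: 0
QRY: 8.1  (via JCT)
BRV: 11.8  (via QRY)
HUB: 12.5  (via QRY)
RIV: 14  (via BRV)
LAR: 17.9  (via BRV)
MID: 18.9  (via HUB)
TOR: 20.1  (via LAR)
Shortest route: JCT → QRY → BRV → LAR → TOR = 20.1 min.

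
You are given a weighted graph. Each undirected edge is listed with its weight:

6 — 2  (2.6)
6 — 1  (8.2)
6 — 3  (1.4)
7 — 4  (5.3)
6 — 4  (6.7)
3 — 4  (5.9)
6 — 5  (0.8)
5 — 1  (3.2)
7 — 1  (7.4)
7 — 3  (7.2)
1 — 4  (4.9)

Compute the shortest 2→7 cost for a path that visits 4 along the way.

Shortest 2→4: 2–6–4 = 9.3
Best 4 to 7: 4–7 costing 5.3
Total via 4: 9.3 + 5.3 = 14.6.

14.6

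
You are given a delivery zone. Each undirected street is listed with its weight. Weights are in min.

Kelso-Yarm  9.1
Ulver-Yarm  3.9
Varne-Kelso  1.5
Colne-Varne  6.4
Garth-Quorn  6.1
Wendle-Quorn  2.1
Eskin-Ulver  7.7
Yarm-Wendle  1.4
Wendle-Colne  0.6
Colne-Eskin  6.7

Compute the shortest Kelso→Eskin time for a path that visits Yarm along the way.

17.8 min

Best Kelso to Yarm: Kelso → Yarm costing 9.1
Best Yarm to Eskin: Yarm → Wendle → Colne → Eskin costing 8.7
Total via Yarm: 9.1 + 8.7 = 17.8 min.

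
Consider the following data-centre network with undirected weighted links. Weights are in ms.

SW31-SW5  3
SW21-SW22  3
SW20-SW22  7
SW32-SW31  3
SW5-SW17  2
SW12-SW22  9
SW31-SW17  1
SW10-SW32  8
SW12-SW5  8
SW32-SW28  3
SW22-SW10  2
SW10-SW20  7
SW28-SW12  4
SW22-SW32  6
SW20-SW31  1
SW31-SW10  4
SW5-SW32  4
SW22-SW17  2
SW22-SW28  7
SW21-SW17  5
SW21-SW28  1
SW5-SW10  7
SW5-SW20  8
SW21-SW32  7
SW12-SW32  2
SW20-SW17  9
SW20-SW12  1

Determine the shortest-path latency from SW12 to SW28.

4 ms

Compare a few routes:
SW12 → SW28: 4 = 4
SW12 → SW20 → SW31 → SW17 → SW21 → SW28: 1+1+1+5+1 = 9
SW12 → SW32 → SW28: 2+3 = 5
SW12 → SW20 → SW31 → SW32 → SW28: 1+1+3+3 = 8
The minimum is 4 ms via SW12 → SW28.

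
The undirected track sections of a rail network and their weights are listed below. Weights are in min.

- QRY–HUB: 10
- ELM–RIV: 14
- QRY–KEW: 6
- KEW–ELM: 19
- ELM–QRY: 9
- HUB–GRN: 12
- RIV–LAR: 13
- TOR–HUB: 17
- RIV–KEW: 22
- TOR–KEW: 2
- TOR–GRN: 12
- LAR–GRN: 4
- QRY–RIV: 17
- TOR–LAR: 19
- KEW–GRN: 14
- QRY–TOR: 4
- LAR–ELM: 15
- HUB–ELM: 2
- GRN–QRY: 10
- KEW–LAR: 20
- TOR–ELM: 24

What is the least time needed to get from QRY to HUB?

10 min

Running Dijkstra from QRY:
QRY: 0
TOR: 4  (via QRY)
KEW: 6  (via QRY)
ELM: 9  (via QRY)
HUB: 10  (via QRY)
Shortest route: QRY → HUB = 10 min.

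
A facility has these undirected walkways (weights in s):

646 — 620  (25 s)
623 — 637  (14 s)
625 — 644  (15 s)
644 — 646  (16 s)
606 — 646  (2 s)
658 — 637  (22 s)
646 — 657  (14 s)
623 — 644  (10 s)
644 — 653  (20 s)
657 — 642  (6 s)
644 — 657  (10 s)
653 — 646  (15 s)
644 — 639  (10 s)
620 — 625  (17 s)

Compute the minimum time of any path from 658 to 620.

Shortest distances from 658:
658: 0
637: 22  (via 658)
623: 36  (via 637)
644: 46  (via 623)
639: 56  (via 644)
657: 56  (via 644)
625: 61  (via 644)
642: 62  (via 657)
646: 62  (via 644)
606: 64  (via 646)
653: 66  (via 644)
620: 78  (via 625)
Shortest route: 658 → 637 → 623 → 644 → 625 → 620 = 78 s.

78 s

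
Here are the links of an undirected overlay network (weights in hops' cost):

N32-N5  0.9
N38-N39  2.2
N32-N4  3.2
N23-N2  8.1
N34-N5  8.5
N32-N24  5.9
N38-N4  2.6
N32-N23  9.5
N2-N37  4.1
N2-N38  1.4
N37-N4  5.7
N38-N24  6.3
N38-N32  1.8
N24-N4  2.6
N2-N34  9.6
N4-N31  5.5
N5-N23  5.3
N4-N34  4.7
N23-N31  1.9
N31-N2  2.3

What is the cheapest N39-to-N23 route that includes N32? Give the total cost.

10.2 hops' cost

Shortest N39→N32: N39–N38–N32 = 4
Shortest N32→N23: N32–N5–N23 = 6.2
Total via N32: 4 + 6.2 = 10.2 hops' cost.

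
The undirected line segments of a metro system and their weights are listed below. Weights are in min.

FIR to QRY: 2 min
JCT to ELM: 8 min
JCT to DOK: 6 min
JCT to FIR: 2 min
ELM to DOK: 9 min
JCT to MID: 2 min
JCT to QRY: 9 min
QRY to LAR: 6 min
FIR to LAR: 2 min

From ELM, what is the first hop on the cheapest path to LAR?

JCT

Compare a few routes:
ELM–DOK–JCT–FIR–LAR: 9+6+2+2 = 19
ELM–JCT–FIR–LAR: 8+2+2 = 12
ELM–JCT–FIR–QRY–LAR: 8+2+2+6 = 18
Cheapest is ELM–JCT–FIR–LAR at 12 min.
So from ELM the first move is to JCT.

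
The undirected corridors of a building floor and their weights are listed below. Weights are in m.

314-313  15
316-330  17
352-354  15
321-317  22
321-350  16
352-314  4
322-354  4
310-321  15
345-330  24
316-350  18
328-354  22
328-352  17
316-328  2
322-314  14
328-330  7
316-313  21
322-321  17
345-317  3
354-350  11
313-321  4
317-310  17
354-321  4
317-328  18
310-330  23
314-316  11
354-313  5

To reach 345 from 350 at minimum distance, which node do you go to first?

Enumerating some paths:
350 → 354 → 313 → 321 → 317 → 345: 11+5+4+22+3 = 45
350 → 354 → 321 → 317 → 345: 11+4+22+3 = 40
350 → 321 → 317 → 345: 16+22+3 = 41
350 → 316 → 328 → 317 → 345: 18+2+18+3 = 41
Cheapest is 350 → 354 → 321 → 317 → 345 at 40 m.
So from 350 the first move is to 354.

354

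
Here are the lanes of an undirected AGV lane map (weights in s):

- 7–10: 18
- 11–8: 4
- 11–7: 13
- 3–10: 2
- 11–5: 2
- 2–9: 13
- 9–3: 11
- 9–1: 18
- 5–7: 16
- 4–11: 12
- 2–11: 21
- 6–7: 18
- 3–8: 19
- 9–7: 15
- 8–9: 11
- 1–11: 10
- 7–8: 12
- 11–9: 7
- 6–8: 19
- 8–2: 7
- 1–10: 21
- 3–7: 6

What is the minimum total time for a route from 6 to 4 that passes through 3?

54 s

Shortest 6→3: 6 → 7 → 3 = 24
Best 3 to 4: 3 → 9 → 11 → 4 costing 30
Total via 3: 24 + 30 = 54 s.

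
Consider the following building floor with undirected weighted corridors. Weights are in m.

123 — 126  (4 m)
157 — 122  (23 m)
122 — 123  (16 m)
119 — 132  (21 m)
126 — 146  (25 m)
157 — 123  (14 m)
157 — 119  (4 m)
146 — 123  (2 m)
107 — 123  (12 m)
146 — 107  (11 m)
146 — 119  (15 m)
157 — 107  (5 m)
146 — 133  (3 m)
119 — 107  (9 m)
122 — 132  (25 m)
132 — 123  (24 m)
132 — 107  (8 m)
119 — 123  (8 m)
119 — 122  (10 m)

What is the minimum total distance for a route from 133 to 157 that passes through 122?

Shortest 133→122: 133 → 146 → 123 → 122 = 21
Shortest 122→157: 122 → 119 → 157 = 14
Total via 122: 21 + 14 = 35 m.

35 m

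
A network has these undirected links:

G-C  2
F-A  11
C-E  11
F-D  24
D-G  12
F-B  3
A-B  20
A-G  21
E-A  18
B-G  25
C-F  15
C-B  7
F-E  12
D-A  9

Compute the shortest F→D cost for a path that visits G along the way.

Best F to G: F–B–C–G costing 12
Shortest G→D: G–D = 12
Total via G: 12 + 12 = 24.

24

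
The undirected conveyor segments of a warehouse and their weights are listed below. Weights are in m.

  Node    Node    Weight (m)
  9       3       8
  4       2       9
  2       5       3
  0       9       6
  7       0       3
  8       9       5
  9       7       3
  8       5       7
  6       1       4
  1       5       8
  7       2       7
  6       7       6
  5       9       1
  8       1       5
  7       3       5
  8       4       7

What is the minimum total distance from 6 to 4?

Enumerating some paths:
6–7–9–8–4: 6+3+5+7 = 21
6–1–8–4: 4+5+7 = 16
Cheapest is 6–1–8–4 at 16 m.

16 m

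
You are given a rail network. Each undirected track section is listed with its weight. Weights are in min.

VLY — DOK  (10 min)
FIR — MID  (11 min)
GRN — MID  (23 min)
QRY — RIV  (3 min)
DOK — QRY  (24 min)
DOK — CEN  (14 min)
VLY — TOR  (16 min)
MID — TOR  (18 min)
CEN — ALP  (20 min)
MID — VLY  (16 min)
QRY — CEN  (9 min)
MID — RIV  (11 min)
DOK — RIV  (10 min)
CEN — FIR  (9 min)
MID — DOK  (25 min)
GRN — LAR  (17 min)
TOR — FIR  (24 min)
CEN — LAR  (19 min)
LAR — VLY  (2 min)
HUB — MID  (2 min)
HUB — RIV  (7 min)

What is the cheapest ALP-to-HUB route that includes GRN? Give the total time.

81 min

Best ALP to GRN: ALP → CEN → LAR → GRN costing 56
Best GRN to HUB: GRN → MID → HUB costing 25
Total via GRN: 56 + 25 = 81 min.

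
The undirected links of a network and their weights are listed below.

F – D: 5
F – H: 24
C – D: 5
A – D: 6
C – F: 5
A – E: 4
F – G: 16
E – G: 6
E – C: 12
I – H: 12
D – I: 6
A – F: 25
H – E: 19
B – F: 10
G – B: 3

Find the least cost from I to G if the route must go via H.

37

Best I to H: I → H costing 12
Best H to G: H → E → G costing 25
Total via H: 12 + 25 = 37.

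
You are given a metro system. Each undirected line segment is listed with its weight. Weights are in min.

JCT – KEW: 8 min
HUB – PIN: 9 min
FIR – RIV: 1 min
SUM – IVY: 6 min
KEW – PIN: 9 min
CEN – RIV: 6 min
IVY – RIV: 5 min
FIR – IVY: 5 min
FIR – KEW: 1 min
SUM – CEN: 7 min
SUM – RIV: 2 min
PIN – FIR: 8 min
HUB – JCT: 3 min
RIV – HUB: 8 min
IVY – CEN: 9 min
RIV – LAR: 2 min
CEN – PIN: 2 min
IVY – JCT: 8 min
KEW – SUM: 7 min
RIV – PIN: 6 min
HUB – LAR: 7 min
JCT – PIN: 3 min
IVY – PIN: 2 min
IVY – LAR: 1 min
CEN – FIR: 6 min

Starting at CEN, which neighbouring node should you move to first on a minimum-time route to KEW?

FIR

Candidate routes:
CEN → FIR → KEW: 6+1 = 7
CEN → PIN → IVY → LAR → RIV → FIR → KEW: 2+2+1+2+1+1 = 9
CEN → RIV → FIR → KEW: 6+1+1 = 8
The minimum is 7 min via CEN → FIR → KEW.
So from CEN the first move is to FIR.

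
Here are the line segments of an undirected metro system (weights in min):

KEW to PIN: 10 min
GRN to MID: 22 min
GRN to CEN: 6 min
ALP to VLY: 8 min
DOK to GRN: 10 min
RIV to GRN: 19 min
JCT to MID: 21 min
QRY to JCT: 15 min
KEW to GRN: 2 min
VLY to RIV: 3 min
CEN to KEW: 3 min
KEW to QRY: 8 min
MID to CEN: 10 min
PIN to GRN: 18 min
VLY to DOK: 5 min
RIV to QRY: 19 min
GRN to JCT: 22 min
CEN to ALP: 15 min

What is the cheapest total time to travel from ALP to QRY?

Shortest distances from ALP:
ALP: 0
VLY: 8  (via ALP)
RIV: 11  (via VLY)
DOK: 13  (via VLY)
CEN: 15  (via ALP)
KEW: 18  (via CEN)
GRN: 20  (via KEW)
MID: 25  (via CEN)
QRY: 26  (via KEW)
Shortest route: ALP–CEN–KEW–QRY = 26 min.

26 min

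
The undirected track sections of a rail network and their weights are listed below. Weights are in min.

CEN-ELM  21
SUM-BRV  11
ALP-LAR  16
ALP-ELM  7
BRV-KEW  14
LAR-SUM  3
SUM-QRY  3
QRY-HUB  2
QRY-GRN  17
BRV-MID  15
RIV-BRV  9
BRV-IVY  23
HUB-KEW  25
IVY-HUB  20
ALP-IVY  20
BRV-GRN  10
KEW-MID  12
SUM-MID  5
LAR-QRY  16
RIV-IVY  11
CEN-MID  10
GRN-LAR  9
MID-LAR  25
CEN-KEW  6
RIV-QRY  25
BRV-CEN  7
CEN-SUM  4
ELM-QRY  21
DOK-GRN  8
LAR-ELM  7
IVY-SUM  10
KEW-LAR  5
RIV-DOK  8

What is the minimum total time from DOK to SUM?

Candidate routes:
DOK–GRN–LAR–SUM: 8+9+3 = 20
DOK–GRN–QRY–SUM: 8+17+3 = 28
DOK–RIV–BRV–SUM: 8+9+11 = 28
The minimum is 20 min via DOK–GRN–LAR–SUM.

20 min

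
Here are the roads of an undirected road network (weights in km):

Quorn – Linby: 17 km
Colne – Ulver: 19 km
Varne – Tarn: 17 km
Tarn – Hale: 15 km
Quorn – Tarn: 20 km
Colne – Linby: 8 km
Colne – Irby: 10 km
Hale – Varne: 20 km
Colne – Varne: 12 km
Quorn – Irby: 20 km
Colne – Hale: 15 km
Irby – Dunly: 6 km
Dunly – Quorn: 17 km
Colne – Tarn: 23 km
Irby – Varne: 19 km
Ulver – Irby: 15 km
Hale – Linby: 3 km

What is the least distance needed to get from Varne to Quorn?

Settle nodes by increasing distance from Varne:
Varne: 0
Colne: 12  (via Varne)
Tarn: 17  (via Varne)
Irby: 19  (via Varne)
Linby: 20  (via Colne)
Hale: 20  (via Varne)
Dunly: 25  (via Irby)
Ulver: 31  (via Colne)
Quorn: 37  (via Tarn)
Shortest route: Varne → Tarn → Quorn = 37 km.

37 km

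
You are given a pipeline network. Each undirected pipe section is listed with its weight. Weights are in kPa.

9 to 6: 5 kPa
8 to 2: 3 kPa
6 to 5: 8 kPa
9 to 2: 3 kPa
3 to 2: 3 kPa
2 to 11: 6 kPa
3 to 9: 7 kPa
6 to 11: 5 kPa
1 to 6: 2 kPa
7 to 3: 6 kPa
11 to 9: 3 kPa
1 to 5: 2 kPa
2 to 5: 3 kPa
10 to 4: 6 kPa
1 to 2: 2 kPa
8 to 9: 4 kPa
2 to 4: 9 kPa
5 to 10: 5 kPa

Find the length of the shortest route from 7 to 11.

15 kPa

Candidate routes:
7–3–2–11: 6+3+6 = 15
7–3–9–11: 6+7+3 = 16
Cheapest is 7–3–2–11 at 15 kPa.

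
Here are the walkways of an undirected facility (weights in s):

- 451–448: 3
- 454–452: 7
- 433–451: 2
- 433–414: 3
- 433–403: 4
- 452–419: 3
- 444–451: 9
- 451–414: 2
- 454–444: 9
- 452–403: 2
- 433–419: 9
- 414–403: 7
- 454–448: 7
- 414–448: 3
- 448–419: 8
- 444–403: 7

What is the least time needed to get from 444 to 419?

12 s

Settle nodes by increasing distance from 444:
444: 0
403: 7  (via 444)
454: 9  (via 444)
452: 9  (via 403)
451: 9  (via 444)
414: 11  (via 451)
433: 11  (via 403)
448: 12  (via 451)
419: 12  (via 452)
Shortest route: 444 → 403 → 452 → 419 = 12 s.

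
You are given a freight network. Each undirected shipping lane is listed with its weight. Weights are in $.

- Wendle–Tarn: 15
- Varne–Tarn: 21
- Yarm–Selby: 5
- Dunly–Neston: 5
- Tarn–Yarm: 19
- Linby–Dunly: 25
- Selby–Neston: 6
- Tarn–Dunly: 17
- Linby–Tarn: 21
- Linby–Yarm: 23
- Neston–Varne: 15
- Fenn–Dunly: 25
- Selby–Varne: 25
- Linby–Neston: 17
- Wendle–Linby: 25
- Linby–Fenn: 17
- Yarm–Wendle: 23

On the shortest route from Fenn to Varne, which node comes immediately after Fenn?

Dunly

Candidate routes:
Fenn–Linby–Neston–Varne: 17+17+15 = 49
Fenn–Dunly–Neston–Varne: 25+5+15 = 45
Cheapest is Fenn–Dunly–Neston–Varne at $45.
So from Fenn the first move is to Dunly.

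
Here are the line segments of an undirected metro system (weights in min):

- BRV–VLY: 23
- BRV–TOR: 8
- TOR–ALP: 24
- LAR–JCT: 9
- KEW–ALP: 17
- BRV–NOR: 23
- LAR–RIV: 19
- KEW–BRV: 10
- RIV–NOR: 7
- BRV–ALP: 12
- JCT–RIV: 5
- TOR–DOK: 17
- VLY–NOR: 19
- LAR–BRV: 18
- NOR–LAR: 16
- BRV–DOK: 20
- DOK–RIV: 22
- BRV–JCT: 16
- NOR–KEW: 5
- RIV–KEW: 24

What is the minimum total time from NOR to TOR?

23 min

Compare a few routes:
NOR → BRV → TOR: 23+8 = 31
NOR → RIV → JCT → BRV → TOR: 7+5+16+8 = 36
NOR → KEW → ALP → BRV → TOR: 5+17+12+8 = 42
NOR → KEW → BRV → TOR: 5+10+8 = 23
The minimum is 23 min via NOR → KEW → BRV → TOR.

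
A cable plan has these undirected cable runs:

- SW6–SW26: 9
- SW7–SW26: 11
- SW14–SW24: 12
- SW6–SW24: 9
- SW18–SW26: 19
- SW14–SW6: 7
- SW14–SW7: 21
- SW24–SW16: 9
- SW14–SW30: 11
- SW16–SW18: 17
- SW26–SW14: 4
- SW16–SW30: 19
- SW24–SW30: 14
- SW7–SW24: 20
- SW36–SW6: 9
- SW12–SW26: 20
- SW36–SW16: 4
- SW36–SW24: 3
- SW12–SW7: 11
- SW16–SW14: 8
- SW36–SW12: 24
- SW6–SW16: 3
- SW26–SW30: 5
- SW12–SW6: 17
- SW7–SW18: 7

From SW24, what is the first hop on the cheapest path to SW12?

Compare a few routes:
SW24–SW36–SW6–SW12: 3+9+17 = 29
SW24–SW6–SW12: 9+17 = 26
SW24–SW36–SW12: 3+24 = 27
SW24–SW36–SW16–SW6–SW12: 3+4+3+17 = 27
Cheapest is SW24–SW6–SW12 at 26.
So from SW24 the first move is to SW6.

SW6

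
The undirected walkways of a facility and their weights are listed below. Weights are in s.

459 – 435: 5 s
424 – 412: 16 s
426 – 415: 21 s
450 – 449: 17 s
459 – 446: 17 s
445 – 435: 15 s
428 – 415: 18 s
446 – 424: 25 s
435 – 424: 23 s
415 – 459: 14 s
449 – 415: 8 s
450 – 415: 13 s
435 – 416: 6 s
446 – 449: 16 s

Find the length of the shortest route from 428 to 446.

42 s

Enumerating some paths:
428 - 415 - 459 - 435 - 424 - 446: 18+14+5+23+25 = 85
428 - 415 - 459 - 446: 18+14+17 = 49
428 - 415 - 450 - 449 - 446: 18+13+17+16 = 64
428 - 415 - 449 - 446: 18+8+16 = 42
Cheapest is 428 - 415 - 449 - 446 at 42 s.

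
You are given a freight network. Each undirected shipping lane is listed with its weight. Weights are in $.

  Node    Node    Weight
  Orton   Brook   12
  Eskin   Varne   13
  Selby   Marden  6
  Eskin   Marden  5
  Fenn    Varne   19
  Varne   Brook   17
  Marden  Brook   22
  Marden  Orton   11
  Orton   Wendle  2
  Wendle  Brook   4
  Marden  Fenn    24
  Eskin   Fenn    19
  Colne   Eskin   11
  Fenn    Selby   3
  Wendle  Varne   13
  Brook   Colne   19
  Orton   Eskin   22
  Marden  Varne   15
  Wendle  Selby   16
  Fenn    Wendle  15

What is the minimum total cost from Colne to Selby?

$22

Running Dijkstra from Colne:
Colne: 0
Eskin: 11  (via Colne)
Marden: 16  (via Eskin)
Brook: 19  (via Colne)
Selby: 22  (via Marden)
Shortest route: Colne → Eskin → Marden → Selby = $22.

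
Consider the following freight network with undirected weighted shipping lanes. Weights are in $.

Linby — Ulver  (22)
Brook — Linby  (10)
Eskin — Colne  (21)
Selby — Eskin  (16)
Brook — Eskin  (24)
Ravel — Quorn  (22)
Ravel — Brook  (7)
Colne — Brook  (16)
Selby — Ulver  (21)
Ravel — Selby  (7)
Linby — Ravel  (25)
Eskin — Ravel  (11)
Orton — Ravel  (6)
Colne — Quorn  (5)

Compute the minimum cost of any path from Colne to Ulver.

Shortest distances from Colne:
Colne: 0
Quorn: 5  (via Colne)
Brook: 16  (via Colne)
Eskin: 21  (via Colne)
Ravel: 23  (via Brook)
Linby: 26  (via Brook)
Orton: 29  (via Ravel)
Selby: 30  (via Ravel)
Ulver: 48  (via Linby)
Shortest route: Colne–Brook–Linby–Ulver = $48.

$48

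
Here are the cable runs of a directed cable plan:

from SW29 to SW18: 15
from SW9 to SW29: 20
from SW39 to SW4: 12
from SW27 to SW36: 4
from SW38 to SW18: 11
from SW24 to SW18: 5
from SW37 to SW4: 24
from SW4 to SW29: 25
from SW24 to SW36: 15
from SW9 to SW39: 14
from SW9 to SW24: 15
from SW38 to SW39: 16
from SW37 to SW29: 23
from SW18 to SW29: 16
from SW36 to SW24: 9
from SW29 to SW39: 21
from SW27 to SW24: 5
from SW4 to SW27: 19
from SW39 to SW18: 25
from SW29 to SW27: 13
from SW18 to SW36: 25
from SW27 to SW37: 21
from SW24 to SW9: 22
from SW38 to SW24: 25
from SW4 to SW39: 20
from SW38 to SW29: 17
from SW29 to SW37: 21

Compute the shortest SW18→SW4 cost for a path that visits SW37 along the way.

61

Shortest SW18→SW37: SW18 → SW29 → SW37 = 37
Shortest SW37→SW4: SW37 → SW4 = 24
Total via SW37: 37 + 24 = 61.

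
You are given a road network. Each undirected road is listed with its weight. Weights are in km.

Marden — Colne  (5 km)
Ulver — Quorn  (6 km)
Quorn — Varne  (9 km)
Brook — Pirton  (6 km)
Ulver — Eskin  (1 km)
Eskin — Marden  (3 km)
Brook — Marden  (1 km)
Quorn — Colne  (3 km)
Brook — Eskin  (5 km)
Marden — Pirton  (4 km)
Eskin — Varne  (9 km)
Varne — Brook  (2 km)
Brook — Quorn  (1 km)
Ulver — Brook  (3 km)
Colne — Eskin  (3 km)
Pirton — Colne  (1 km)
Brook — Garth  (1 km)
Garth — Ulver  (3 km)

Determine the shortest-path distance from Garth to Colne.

Enumerating some paths:
Garth - Brook - Quorn - Colne: 1+1+3 = 5
Garth - Ulver - Eskin - Colne: 3+1+3 = 7
Garth - Brook - Marden - Colne: 1+1+5 = 7
The minimum is 5 km via Garth - Brook - Quorn - Colne.

5 km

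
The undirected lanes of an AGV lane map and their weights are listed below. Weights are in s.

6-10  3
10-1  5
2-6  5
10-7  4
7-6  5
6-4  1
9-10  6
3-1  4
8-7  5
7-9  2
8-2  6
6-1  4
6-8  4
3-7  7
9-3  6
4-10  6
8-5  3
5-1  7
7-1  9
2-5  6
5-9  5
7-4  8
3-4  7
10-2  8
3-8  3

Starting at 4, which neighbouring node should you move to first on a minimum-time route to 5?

Candidate routes:
4 → 6 → 8 → 5: 1+4+3 = 8
4 → 6 → 1 → 5: 1+4+7 = 12
The minimum is 8 s via 4 → 6 → 8 → 5.
So from 4 the first move is to 6.

6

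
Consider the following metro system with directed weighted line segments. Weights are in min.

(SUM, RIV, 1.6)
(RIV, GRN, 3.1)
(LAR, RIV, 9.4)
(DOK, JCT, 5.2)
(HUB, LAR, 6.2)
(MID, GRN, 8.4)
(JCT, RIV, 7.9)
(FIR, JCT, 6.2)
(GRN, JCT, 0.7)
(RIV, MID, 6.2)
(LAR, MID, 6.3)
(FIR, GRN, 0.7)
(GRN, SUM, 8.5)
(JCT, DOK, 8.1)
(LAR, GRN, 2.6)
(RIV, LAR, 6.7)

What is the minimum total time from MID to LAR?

23.7 min

Settle nodes by increasing distance from MID:
MID: 0
GRN: 8.4  (via MID)
JCT: 9.1  (via GRN)
SUM: 16.9  (via GRN)
RIV: 17  (via JCT)
DOK: 17.2  (via JCT)
LAR: 23.7  (via RIV)
Shortest route: MID → GRN → JCT → RIV → LAR = 23.7 min.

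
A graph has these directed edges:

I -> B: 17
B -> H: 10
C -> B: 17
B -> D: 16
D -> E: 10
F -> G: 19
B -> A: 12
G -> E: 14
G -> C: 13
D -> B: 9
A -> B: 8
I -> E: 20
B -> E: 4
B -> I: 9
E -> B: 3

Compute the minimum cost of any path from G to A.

29

Running Dijkstra from G:
G: 0
C: 13  (via G)
E: 14  (via G)
B: 17  (via E)
I: 26  (via B)
H: 27  (via B)
A: 29  (via B)
Shortest route: G → E → B → A = 29.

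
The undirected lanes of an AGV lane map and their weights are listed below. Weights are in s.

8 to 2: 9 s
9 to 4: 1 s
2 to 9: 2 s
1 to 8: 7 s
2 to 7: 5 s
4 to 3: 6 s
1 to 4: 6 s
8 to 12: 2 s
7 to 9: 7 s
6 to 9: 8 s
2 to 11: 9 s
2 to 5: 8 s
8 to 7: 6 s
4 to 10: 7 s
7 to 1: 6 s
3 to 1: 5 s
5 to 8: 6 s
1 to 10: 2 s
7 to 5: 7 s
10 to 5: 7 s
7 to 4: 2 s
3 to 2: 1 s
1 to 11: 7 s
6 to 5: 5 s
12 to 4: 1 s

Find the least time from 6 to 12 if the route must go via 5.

13 s

Best 6 to 5: 6 → 5 costing 5
Shortest 5→12: 5 → 8 → 12 = 8
Total via 5: 5 + 8 = 13 s.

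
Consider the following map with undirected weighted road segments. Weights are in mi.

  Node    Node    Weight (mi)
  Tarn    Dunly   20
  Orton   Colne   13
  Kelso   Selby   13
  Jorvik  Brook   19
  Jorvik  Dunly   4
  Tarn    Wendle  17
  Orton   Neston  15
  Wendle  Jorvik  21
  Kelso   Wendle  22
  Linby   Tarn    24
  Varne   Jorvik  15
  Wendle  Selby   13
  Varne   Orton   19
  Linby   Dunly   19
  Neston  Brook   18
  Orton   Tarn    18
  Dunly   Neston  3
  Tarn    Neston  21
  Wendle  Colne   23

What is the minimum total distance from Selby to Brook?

Candidate routes:
Selby - Wendle - Jorvik - Dunly - Neston - Brook: 13+21+4+3+18 = 59
Selby - Wendle - Jorvik - Brook: 13+21+19 = 53
Selby - Wendle - Tarn - Neston - Brook: 13+17+21+18 = 69
Cheapest is Selby - Wendle - Jorvik - Brook at 53 mi.

53 mi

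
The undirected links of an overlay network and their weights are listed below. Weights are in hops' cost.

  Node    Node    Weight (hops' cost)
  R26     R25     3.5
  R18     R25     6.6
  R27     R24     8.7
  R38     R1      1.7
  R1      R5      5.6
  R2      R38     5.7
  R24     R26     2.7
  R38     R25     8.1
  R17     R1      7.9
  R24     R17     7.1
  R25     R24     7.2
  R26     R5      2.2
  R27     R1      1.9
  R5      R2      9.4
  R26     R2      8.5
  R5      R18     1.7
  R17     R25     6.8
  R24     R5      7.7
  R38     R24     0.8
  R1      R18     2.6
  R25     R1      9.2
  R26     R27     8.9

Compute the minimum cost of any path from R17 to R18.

Compare a few routes:
R17–R24–R38–R1–R18: 7.1+0.8+1.7+2.6 = 12.2
R17–R1–R18: 7.9+2.6 = 10.5
R17–R24–R26–R5–R18: 7.1+2.7+2.2+1.7 = 13.7
R17–R25–R18: 6.8+6.6 = 13.4
The minimum is 10.5 hops' cost via R17–R1–R18.

10.5 hops' cost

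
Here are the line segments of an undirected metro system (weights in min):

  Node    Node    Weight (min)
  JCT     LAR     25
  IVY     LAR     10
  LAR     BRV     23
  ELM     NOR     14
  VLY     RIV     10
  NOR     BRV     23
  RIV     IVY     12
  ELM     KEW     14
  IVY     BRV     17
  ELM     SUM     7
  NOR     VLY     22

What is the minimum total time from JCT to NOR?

Running Dijkstra from JCT:
JCT: 0
LAR: 25  (via JCT)
IVY: 35  (via LAR)
RIV: 47  (via IVY)
BRV: 48  (via LAR)
VLY: 57  (via RIV)
NOR: 71  (via BRV)
Shortest route: JCT → LAR → BRV → NOR = 71 min.

71 min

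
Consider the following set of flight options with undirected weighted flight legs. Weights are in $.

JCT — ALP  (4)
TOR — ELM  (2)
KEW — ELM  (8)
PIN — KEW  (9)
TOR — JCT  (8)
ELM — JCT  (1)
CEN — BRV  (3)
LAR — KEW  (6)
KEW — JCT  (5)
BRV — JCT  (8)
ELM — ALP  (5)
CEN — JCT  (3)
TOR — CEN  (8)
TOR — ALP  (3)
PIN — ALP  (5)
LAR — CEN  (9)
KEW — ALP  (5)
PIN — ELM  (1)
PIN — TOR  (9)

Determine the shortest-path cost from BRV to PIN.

$8

Compare a few routes:
BRV–CEN–TOR–ELM–PIN: 3+8+2+1 = 14
BRV–JCT–ELM–PIN: 8+1+1 = 10
BRV–CEN–JCT–ELM–PIN: 3+3+1+1 = 8
The minimum is $8 via BRV–CEN–JCT–ELM–PIN.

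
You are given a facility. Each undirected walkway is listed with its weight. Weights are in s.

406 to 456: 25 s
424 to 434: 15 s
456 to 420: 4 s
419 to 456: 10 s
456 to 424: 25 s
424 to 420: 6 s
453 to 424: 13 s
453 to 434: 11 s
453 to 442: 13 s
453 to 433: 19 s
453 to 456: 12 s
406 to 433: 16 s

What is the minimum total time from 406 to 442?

48 s

Shortest distances from 406:
406: 0
433: 16  (via 406)
456: 25  (via 406)
420: 29  (via 456)
453: 35  (via 433)
419: 35  (via 456)
424: 35  (via 420)
434: 46  (via 453)
442: 48  (via 453)
Shortest route: 406–433–453–442 = 48 s.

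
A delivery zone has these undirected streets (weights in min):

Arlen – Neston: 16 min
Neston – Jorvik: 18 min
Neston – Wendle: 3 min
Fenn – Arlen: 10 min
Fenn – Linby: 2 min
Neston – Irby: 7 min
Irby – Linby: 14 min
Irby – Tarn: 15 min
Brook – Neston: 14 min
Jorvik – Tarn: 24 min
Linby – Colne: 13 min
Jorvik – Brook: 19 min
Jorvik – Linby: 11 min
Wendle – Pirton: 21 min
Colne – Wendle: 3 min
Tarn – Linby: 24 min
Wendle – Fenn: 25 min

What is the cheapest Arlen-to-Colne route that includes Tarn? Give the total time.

64 min

Shortest Arlen→Tarn: Arlen–Fenn–Linby–Tarn = 36
Shortest Tarn→Colne: Tarn–Irby–Neston–Wendle–Colne = 28
Total via Tarn: 36 + 28 = 64 min.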